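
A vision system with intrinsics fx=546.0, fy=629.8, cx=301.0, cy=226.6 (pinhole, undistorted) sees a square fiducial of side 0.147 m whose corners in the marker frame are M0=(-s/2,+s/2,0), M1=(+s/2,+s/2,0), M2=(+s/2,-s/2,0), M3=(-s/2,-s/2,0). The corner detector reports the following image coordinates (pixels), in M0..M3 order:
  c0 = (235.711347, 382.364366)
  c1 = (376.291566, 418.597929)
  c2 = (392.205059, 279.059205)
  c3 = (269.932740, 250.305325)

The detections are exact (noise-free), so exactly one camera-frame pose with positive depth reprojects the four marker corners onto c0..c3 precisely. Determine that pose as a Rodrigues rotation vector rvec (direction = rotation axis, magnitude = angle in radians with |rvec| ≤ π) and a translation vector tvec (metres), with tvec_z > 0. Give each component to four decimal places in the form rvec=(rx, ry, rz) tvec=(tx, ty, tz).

rvec=(-0.6348, 0.0202, 0.2171) tvec=(0.0196, 0.0964, 0.6014)

Intrinsics K: fx=546.0, fy=629.8, cx=301.0, cy=226.6
Marker side s = 0.147 m; corners in marker frame (Z=0):
  M0 = (-0.0735, +0.0735, 0)
  M1 = (+0.0735, +0.0735, 0)
  M2 = (+0.0735, -0.0735, 0)
  M3 = (-0.0735, -0.0735, 0)
Detected image corners:
  c0 = (235.711347, 382.364366) px
  c1 = (376.291566, 418.597929) px
  c2 = (392.205059, 279.059205) px
  c3 = (269.932740, 250.305325) px
Planar DLT: solve 8×8 A·h = b for H (H[2,2]=1):
  H  [+844.52801 -481.62392 +318.74967]
  H  [+172.16847 +599.39785 +327.54883]
  H  [-0.14148 -0.97462 +1.00000]
B = K⁻¹H; ‖b₁‖=1.662826, ‖b₂‖=1.662826; λ = 2/(‖b₁‖+‖b₂‖) = 0.601386, sign → tz>0 ⇒ λ=+0.601386
r₁ = λ·B[:,0] = (+0.97710,+0.19501,-0.08509); r₂ = λ·B[:,1] = (-0.20736,+0.78324,-0.58612)
r₃ = r₁×r₂ = (-0.04766,+0.59034,+0.80574); SVD([r₁ r₂ r₃]) → R = UVᵀ:
  R  [+0.97710 -0.20736 -0.04766]
  R  [+0.19501 +0.78324 +0.59034]
  R  [-0.08509 -0.58612 +0.80574]
t = (+0.01955, +0.09639, +0.60139) m
tr R = 2.566086; θ = arccos((tr R − 1)/2) = 0.671253 rad = 38.460°
axis k = ((R−Rᵀ)₃₂, (R−Rᵀ)₁₃, (R−Rᵀ)₂₁) / (2 sinθ) = (-0.945760, +0.030088, +0.323471)
rvec = θ·k = (-0.634844, +0.020196, +0.217131)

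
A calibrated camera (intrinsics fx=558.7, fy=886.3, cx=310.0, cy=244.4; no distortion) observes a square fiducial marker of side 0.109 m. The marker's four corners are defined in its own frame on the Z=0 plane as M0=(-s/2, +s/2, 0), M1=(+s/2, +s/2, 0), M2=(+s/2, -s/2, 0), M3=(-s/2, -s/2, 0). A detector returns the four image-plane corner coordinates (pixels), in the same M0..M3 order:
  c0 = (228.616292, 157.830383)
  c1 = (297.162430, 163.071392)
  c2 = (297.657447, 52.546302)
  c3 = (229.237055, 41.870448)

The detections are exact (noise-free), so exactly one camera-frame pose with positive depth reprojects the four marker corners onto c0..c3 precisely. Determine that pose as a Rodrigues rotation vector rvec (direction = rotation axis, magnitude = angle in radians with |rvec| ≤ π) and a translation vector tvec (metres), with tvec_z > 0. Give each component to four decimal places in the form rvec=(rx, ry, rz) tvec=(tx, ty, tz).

Intrinsics K: fx=558.7, fy=886.3, cx=310.0, cy=244.4
Marker side s = 0.109 m; corners in marker frame (Z=0):
  M0 = (-0.0545, +0.0545, 0)
  M1 = (+0.0545, +0.0545, 0)
  M2 = (+0.0545, -0.0545, 0)
  M3 = (-0.0545, -0.0545, 0)
Detected image corners:
  c0 = (228.616292, 157.830383) px
  c1 = (297.162430, 163.071392) px
  c2 = (297.657447, 52.546302) px
  c3 = (229.237055, 41.870448) px
Planar DLT: solve 8×8 A·h = b for H (H[2,2]=1):
  H  [+744.40516 -8.59163 +263.99192]
  H  [+118.84428 +1036.94678 +103.88443]
  H  [+0.44123 -0.01325 +1.00000]
B = K⁻¹H; ‖b₁‖=1.173729, ‖b₂‖=1.173729; λ = 2/(‖b₁‖+‖b₂‖) = 0.851985, sign → tz>0 ⇒ λ=+0.851985
r₁ = λ·B[:,0] = (+0.92659,+0.01058,+0.37592); r₂ = λ·B[:,1] = (-0.00684,+0.99991,-0.01129)
r₃ = r₁×r₂ = (-0.37601,+0.00789,+0.92658); SVD([r₁ r₂ r₃]) → R = UVᵀ:
  R  [+0.92659 -0.00684 -0.37601]
  R  [+0.01058 +0.99991 +0.00789]
  R  [+0.37592 -0.01129 +0.92658]
t = (-0.07016, -0.13508, +0.85199) m
tr R = 2.853084; θ = arccos((tr R − 1)/2) = 0.385682 rad = 22.098°
axis k = ((R−Rᵀ)₃₂, (R−Rᵀ)₁₃, (R−Rᵀ)₂₁) / (2 sinθ) = (-0.025493, -0.999407, +0.023151)
rvec = θ·k = (-0.009832, -0.385453, +0.008929)

rvec=(-0.0098, -0.3855, 0.0089) tvec=(-0.0702, -0.1351, 0.8520)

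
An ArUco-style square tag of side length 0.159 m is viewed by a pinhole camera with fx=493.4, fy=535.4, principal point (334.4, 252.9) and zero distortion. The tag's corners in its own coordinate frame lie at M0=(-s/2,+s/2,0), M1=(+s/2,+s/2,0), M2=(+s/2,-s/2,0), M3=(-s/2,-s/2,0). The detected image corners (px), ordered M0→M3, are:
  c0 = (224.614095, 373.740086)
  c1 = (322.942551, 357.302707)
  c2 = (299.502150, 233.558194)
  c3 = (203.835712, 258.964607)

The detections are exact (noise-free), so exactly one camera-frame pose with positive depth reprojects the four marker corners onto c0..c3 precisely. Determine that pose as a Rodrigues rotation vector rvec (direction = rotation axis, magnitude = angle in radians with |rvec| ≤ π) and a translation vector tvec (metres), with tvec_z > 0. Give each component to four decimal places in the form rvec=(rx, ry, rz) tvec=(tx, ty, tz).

rvec=(-0.0075, 0.3503, -0.2109) tvec=(-0.1047, 0.0696, 0.7022)

Intrinsics K: fx=493.4, fy=535.4, cx=334.4, cy=252.9
Marker side s = 0.159 m; corners in marker frame (Z=0):
  M0 = (-0.0795, +0.0795, 0)
  M1 = (+0.0795, +0.0795, 0)
  M2 = (+0.0795, -0.0795, 0)
  M3 = (-0.0795, -0.0795, 0)
Detected image corners:
  c0 = (224.614095, 373.740086) px
  c1 = (322.942551, 357.302707) px
  c2 = (299.502150, 233.558194) px
  c3 = (203.835712, 258.964607) px
Planar DLT: solve 8×8 A·h = b for H (H[2,2]=1):
  H  [+482.86777 +122.36277 +260.80304]
  H  [-279.75137 +729.92044 +305.99851]
  H  [-0.48392 -0.06230 +1.00000]
B = K⁻¹H; ‖b₁‖=1.424027, ‖b₂‖=1.424027; λ = 2/(‖b₁‖+‖b₂‖) = 0.702234, sign → tz>0 ⇒ λ=+0.702234
r₁ = λ·B[:,0] = (+0.91756,-0.20640,-0.33983); r₂ = λ·B[:,1] = (+0.20380,+0.97803,-0.04375)
r₃ = r₁×r₂ = (+0.34139,-0.02912,+0.93947); SVD([r₁ r₂ r₃]) → R = UVᵀ:
  R  [+0.91756 +0.20380 +0.34139]
  R  [-0.20640 +0.97803 -0.02912]
  R  [-0.33983 -0.04375 +0.93947]
t = (-0.10475, +0.06964, +0.70223) m
tr R = 2.835063; θ = arccos((tr R − 1)/2) = 0.408968 rad = 23.432°
axis k = ((R−Rᵀ)₃₂, (R−Rᵀ)₁₃, (R−Rᵀ)₂₁) / (2 sinθ) = (-0.018401, +0.856526, -0.515775)
rvec = θ·k = (-0.007525, +0.350292, -0.210936)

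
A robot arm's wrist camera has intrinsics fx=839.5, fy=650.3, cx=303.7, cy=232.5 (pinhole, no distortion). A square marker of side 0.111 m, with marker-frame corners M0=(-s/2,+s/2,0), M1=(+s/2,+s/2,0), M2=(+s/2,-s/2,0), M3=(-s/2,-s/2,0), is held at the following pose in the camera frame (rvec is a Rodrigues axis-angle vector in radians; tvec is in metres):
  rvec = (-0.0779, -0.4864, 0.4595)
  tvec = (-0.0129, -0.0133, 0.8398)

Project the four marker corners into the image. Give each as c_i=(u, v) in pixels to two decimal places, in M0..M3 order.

Intrinsics K: fx=839.5, fy=650.3, cx=303.7, cy=232.5
Marker side s = 0.111 m; corners in marker frame (Z=0):
  M0 = (-0.0555, +0.0555, 0)
  M1 = (+0.0555, +0.0555, 0)
  M2 = (+0.0555, -0.0555, 0)
  M3 = (-0.0555, -0.0555, 0)
rvec = (-0.0779, -0.4864, 0.4595), |rvec| = θ = 0.67364 rad = 38.597°
Rodrigues: sinθ=0.62384, 1−cosθ=0.21845; R = I + sinθ·[k]× + (1−cosθ)·[k]×²:
    [+0.78448 -0.40729 -0.46767]
    [+0.44377 +0.89544 -0.03545]
    [+0.43321 -0.17973 +0.88319]
t = (-0.0129, -0.0133, 0.8398) m
M0: Pc = R·M0+t = (-0.07904, +0.01177, +0.80578); u = 839.5·(-0.07904)/0.80578 + 303.7 = 221.3496, v = 650.3·(+0.01177)/0.80578 + 232.5 = 241.9972
M1: Pc = R·M1+t = (+0.00803, +0.06103, +0.85387); u = 839.5·(+0.00803)/0.85387 + 303.7 = 311.5988, v = 650.3·(+0.06103)/0.85387 + 232.5 = 278.9770
M2: Pc = R·M2+t = (+0.05324, -0.03837, +0.87382); u = 839.5·(+0.05324)/0.87382 + 303.7 = 354.8518, v = 650.3·(-0.03837)/0.87382 + 232.5 = 203.9464
M3: Pc = R·M3+t = (-0.03383, -0.08763, +0.82573); u = 839.5·(-0.03383)/0.82573 + 303.7 = 269.3019, v = 650.3·(-0.08763)/0.82573 + 232.5 = 163.4907

c0=(221.35, 242.00) c1=(311.60, 278.98) c2=(354.85, 203.95) c3=(269.30, 163.49)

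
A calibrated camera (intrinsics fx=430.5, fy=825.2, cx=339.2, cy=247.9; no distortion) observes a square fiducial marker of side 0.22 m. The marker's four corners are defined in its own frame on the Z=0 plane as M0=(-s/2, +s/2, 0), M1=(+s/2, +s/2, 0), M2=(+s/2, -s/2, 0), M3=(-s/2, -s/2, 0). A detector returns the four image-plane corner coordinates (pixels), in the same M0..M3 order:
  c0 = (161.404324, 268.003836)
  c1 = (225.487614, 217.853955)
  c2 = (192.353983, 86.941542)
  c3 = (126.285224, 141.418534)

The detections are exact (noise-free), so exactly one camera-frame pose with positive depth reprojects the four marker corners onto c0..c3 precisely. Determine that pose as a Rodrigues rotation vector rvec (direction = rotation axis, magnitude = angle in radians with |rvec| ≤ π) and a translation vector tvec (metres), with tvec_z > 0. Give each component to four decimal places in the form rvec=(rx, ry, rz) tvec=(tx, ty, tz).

Intrinsics K: fx=430.5, fy=825.2, cx=339.2, cy=247.9
Marker side s = 0.22 m; corners in marker frame (Z=0):
  M0 = (-0.1100, +0.1100, 0)
  M1 = (+0.1100, +0.1100, 0)
  M2 = (+0.1100, -0.1100, 0)
  M3 = (-0.1100, -0.1100, 0)
Detected image corners:
  c0 = (161.404324, 268.003836) px
  c1 = (225.487614, 217.853955) px
  c2 = (192.353983, 86.941542) px
  c3 = (126.285224, 141.418534) px
Planar DLT: solve 8×8 A·h = b for H (H[2,2]=1):
  H  [+281.69124 +186.97222 +176.43684]
  H  [-251.78519 +617.34072 +180.06034]
  H  [-0.07948 +0.18036 +1.00000]
B = K⁻¹H; ‖b₁‖=0.774240, ‖b₂‖=0.774240; λ = 2/(‖b₁‖+‖b₂‖) = 1.291589, sign → tz>0 ⇒ λ=+1.291589
r₁ = λ·B[:,0] = (+0.92602,-0.36325,-0.10266); r₂ = λ·B[:,1] = (+0.37741,+0.89627,+0.23295)
r₃ = r₁×r₂ = (+0.00739,-0.25446,+0.96705); SVD([r₁ r₂ r₃]) → R = UVᵀ:
  R  [+0.92602 +0.37741 +0.00739]
  R  [-0.36325 +0.89627 -0.25446]
  R  [-0.10266 +0.23295 +0.96705]
t = (-0.48832, -0.10618, +1.29159) m
tr R = 2.789341; θ = arccos((tr R − 1)/2) = 0.463103 rad = 26.534°
axis k = ((R−Rᵀ)₃₂, (R−Rᵀ)₁₃, (R−Rᵀ)₂₁) / (2 sinθ) = (+0.545546, +0.123171, -0.828981)
rvec = θ·k = (+0.252644, +0.057041, -0.383903)

rvec=(0.2526, 0.0570, -0.3839) tvec=(-0.4883, -0.1062, 1.2916)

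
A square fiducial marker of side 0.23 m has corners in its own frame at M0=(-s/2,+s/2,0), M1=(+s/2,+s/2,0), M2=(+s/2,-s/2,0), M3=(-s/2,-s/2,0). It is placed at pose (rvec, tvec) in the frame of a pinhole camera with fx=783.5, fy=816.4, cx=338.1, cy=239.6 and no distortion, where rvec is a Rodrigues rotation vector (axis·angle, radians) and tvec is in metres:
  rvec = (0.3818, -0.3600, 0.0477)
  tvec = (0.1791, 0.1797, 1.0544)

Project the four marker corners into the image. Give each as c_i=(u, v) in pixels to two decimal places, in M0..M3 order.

Intrinsics K: fx=783.5, fy=816.4, cx=338.1, cy=239.6
Marker side s = 0.23 m; corners in marker frame (Z=0):
  M0 = (-0.1150, +0.1150, 0)
  M1 = (+0.1150, +0.1150, 0)
  M2 = (+0.1150, -0.1150, 0)
  M3 = (-0.1150, -0.1150, 0)
rvec = (0.3818, -0.3600, 0.0477), |rvec| = θ = 0.52692 rad = 30.190°
Rodrigues: sinθ=0.50288, 1−cosθ=0.13564; R = I + sinθ·[k]× + (1−cosθ)·[k]×²:
    [+0.93557 -0.11267 -0.33467]
    [-0.02163 +0.92767 -0.37277]
    [+0.35247 +0.35599 +0.86547]
t = (0.1791, 0.1797, 1.0544) m
M0: Pc = R·M0+t = (+0.05855, +0.28887, +1.05480); u = 783.5·(+0.05855)/1.05480 + 338.1 = 381.5917, v = 816.4·(+0.28887)/1.05480 + 239.6 = 463.1798
M1: Pc = R·M1+t = (+0.27373, +0.28390, +1.13587); u = 783.5·(+0.27373)/1.13587 + 338.1 = 526.9156, v = 816.4·(+0.28390)/1.13587 + 239.6 = 443.6479
M2: Pc = R·M2+t = (+0.29965, +0.07053, +1.05400); u = 783.5·(+0.29965)/1.05400 + 338.1 = 560.8471, v = 816.4·(+0.07053)/1.05400 + 239.6 = 294.2313
M3: Pc = R·M3+t = (+0.08447, +0.07550, +0.97293); u = 783.5·(+0.08447)/0.97293 + 338.1 = 406.1208, v = 816.4·(+0.07550)/0.97293 + 239.6 = 302.9571

c0=(381.59, 463.18) c1=(526.92, 443.65) c2=(560.85, 294.23) c3=(406.12, 302.96)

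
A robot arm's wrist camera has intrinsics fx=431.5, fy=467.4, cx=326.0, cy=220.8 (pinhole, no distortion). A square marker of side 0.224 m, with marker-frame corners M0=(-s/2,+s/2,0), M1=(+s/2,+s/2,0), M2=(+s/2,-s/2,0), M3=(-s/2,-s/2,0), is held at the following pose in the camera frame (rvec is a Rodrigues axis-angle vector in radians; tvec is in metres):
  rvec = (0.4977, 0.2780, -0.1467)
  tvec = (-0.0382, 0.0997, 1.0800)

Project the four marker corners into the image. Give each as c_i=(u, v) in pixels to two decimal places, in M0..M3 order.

c0=(280.84, 303.15) c1=(361.97, 301.36) c2=(345.66, 218.16) c3=(257.86, 225.34)

Intrinsics K: fx=431.5, fy=467.4, cx=326.0, cy=220.8
Marker side s = 0.224 m; corners in marker frame (Z=0):
  M0 = (-0.1120, +0.1120, 0)
  M1 = (+0.1120, +0.1120, 0)
  M2 = (+0.1120, -0.1120, 0)
  M3 = (-0.1120, -0.1120, 0)
rvec = (0.4977, 0.2780, -0.1467), |rvec| = θ = 0.58865 rad = 33.727°
Rodrigues: sinθ=0.55524, 1−cosθ=0.16831; R = I + sinθ·[k]× + (1−cosθ)·[k]×²:
    [+0.95201 +0.20558 +0.22676]
    [-0.07117 +0.86923 -0.48926]
    [-0.29769 +0.44964 +0.84214]
t = (-0.0382, 0.0997, 1.0800) m
M0: Pc = R·M0+t = (-0.12180, +0.20502, +1.16370); u = 431.5·(-0.12180)/1.16370 + 326.0 = 280.8366, v = 467.4·(+0.20502)/1.16370 + 220.8 = 303.1480
M1: Pc = R·M1+t = (+0.09145, +0.18908, +1.09702); u = 431.5·(+0.09145)/1.09702 + 326.0 = 361.9707, v = 467.4·(+0.18908)/1.09702 + 220.8 = 301.3614
M2: Pc = R·M2+t = (+0.04540, -0.00562, +0.99630); u = 431.5·(+0.04540)/0.99630 + 326.0 = 345.6629, v = 467.4·(-0.00562)/0.99630 + 220.8 = 218.1614
M3: Pc = R·M3+t = (-0.16785, +0.01032, +1.06298); u = 431.5·(-0.16785)/1.06298 + 326.0 = 257.8641, v = 467.4·(+0.01032)/1.06298 + 220.8 = 225.3365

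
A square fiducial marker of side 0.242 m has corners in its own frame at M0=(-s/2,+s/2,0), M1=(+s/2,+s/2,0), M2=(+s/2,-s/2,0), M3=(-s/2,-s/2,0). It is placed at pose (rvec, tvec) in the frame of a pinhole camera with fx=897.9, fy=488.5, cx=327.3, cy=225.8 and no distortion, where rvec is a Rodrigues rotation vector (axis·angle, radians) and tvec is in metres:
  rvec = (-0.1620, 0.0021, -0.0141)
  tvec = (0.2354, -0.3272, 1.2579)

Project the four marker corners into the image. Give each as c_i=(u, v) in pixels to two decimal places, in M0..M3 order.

c0=(411.46, 144.52) c1=(586.94, 143.15) c2=(576.65, 54.34) c3=(406.53, 55.69)

Intrinsics K: fx=897.9, fy=488.5, cx=327.3, cy=225.8
Marker side s = 0.242 m; corners in marker frame (Z=0):
  M0 = (-0.1210, +0.1210, 0)
  M1 = (+0.1210, +0.1210, 0)
  M2 = (+0.1210, -0.1210, 0)
  M3 = (-0.1210, -0.1210, 0)
rvec = (-0.1620, 0.0021, -0.0141), |rvec| = θ = 0.16263 rad = 9.318°
Rodrigues: sinθ=0.16191, 1−cosθ=0.01319; R = I + sinθ·[k]× + (1−cosθ)·[k]×²:
    [+0.99990 +0.01387 +0.00323]
    [-0.01421 +0.98681 +0.16127]
    [-0.00095 -0.16130 +0.98690]
t = (0.2354, -0.3272, 1.2579) m
M0: Pc = R·M0+t = (+0.11609, -0.20608, +1.23850); u = 897.9·(+0.11609)/1.23850 + 327.3 = 411.4645, v = 488.5·(-0.20608)/1.23850 + 225.8 = 144.5171
M1: Pc = R·M1+t = (+0.35807, -0.20952, +1.23827); u = 897.9·(+0.35807)/1.23827 + 327.3 = 586.9428, v = 488.5·(-0.20952)/1.23827 + 225.8 = 143.1456
M2: Pc = R·M2+t = (+0.35471, -0.44832, +1.27730); u = 897.9·(+0.35471)/1.27730 + 327.3 = 576.6488, v = 488.5·(-0.44832)/1.27730 + 225.8 = 54.3404
M3: Pc = R·M3+t = (+0.11273, -0.44488, +1.27753); u = 897.9·(+0.11273)/1.27753 + 327.3 = 406.5340, v = 488.5·(-0.44488)/1.27753 + 225.8 = 55.6860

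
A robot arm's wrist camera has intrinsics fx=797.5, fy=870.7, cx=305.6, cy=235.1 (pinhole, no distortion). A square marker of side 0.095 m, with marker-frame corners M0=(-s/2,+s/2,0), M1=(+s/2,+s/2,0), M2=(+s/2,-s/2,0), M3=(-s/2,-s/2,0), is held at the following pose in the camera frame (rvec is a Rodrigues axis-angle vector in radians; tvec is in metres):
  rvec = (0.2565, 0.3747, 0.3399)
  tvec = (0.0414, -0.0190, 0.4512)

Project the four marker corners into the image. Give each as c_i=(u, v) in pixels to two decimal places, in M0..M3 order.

Intrinsics K: fx=797.5, fy=870.7, cx=305.6, cy=235.1
Marker side s = 0.095 m; corners in marker frame (Z=0):
  M0 = (-0.0475, +0.0475, 0)
  M1 = (+0.0475, +0.0475, 0)
  M2 = (+0.0475, -0.0475, 0)
  M3 = (-0.0475, -0.0475, 0)
rvec = (0.2565, 0.3747, 0.3399), |rvec| = θ = 0.56721 rad = 32.499°
Rodrigues: sinθ=0.53728, 1−cosθ=0.15660; R = I + sinθ·[k]× + (1−cosθ)·[k]×²:
    [+0.87543 -0.27518 +0.39736]
    [+0.36875 +0.91174 -0.18097]
    [-0.31249 +0.30496 +0.89964]
t = (0.0414, -0.0190, 0.4512) m
M0: Pc = R·M0+t = (-0.01325, +0.00679, +0.48053); u = 797.5·(-0.01325)/0.48053 + 305.6 = 283.6031, v = 870.7·(+0.00679)/0.48053 + 235.1 = 247.4075
M1: Pc = R·M1+t = (+0.06991, +0.04182, +0.45084); u = 797.5·(+0.06991)/0.45084 + 305.6 = 429.2674, v = 870.7·(+0.04182)/0.45084 + 235.1 = 315.8721
M2: Pc = R·M2+t = (+0.09605, -0.04479, +0.42187); u = 797.5·(+0.09605)/0.42187 + 305.6 = 487.1795, v = 870.7·(-0.04479)/0.42187 + 235.1 = 142.6531
M3: Pc = R·M3+t = (+0.01289, -0.07982, +0.45156); u = 797.5·(+0.01289)/0.45156 + 305.6 = 328.3624, v = 870.7·(-0.07982)/0.45156 + 235.1 = 81.1838

c0=(283.60, 247.41) c1=(429.27, 315.87) c2=(487.18, 142.65) c3=(328.36, 81.18)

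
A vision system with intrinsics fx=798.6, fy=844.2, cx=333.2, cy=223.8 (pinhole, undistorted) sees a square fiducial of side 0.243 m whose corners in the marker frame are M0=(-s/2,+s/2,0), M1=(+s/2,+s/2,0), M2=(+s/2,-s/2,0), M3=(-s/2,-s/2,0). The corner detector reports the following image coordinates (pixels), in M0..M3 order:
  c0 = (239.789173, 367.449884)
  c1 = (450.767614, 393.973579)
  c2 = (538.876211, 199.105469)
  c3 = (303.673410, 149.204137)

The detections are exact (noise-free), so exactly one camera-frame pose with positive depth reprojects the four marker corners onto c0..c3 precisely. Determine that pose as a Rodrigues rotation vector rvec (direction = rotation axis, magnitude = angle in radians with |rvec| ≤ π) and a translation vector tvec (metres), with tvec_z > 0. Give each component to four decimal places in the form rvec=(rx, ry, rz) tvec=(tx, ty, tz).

rvec=(0.5218, -0.2451, 0.2430) tvec=(0.0529, 0.0589, 0.8069)

Intrinsics K: fx=798.6, fy=844.2, cx=333.2, cy=223.8
Marker side s = 0.243 m; corners in marker frame (Z=0):
  M0 = (-0.1215, +0.1215, 0)
  M1 = (+0.1215, +0.1215, 0)
  M2 = (+0.1215, -0.1215, 0)
  M3 = (-0.1215, -0.1215, 0)
Detected image corners:
  c0 = (239.789173, 367.449884) px
  c1 = (450.767614, 393.973579) px
  c2 = (538.876211, 199.105469) px
  c3 = (303.673410, 149.204137) px
Planar DLT: solve 8×8 A·h = b for H (H[2,2]=1):
  H  [+1052.74183 -96.60461 +385.53088]
  H  [+253.90392 +1005.95264 +285.41757]
  H  [+0.36037 +0.56962 +1.00000]
B = K⁻¹H; ‖b₁‖=1.239322, ‖b₂‖=1.239322; λ = 2/(‖b₁‖+‖b₂‖) = 0.806893, sign → tz>0 ⇒ λ=+0.806893
r₁ = λ·B[:,0] = (+0.94235,+0.16560,+0.29078); r₂ = λ·B[:,1] = (-0.28937,+0.83965,+0.45962)
r₃ = r₁×r₂ = (-0.16805,-0.51727,+0.83916); SVD([r₁ r₂ r₃]) → R = UVᵀ:
  R  [+0.94235 -0.28937 -0.16805]
  R  [+0.16560 +0.83965 -0.51727]
  R  [+0.29078 +0.45962 +0.83916]
t = (+0.05287, +0.05889, +0.80689) m
tr R = 2.621164; θ = arccos((tr R − 1)/2) = 0.625651 rad = 35.847°
axis k = ((R−Rᵀ)₃₂, (R−Rᵀ)₁₃, (R−Rᵀ)₂₁) / (2 sinθ) = (+0.834054, -0.391743, +0.388448)
rvec = θ·k = (+0.521826, -0.245094, +0.243033)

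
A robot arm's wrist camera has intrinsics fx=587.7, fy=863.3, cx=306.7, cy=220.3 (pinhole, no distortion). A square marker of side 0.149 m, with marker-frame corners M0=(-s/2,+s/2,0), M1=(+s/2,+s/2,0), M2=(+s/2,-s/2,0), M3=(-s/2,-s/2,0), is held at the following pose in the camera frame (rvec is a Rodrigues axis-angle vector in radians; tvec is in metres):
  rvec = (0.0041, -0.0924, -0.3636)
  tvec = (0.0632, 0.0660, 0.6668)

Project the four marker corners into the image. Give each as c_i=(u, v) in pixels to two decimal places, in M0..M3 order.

Intrinsics K: fx=587.7, fy=863.3, cx=306.7, cy=220.3
Marker side s = 0.149 m; corners in marker frame (Z=0):
  M0 = (-0.0745, +0.0745, 0)
  M1 = (+0.0745, +0.0745, 0)
  M2 = (+0.0745, -0.0745, 0)
  M3 = (-0.0745, -0.0745, 0)
rvec = (0.0041, -0.0924, -0.3636), |rvec| = θ = 0.37518 rad = 21.496°
Rodrigues: sinθ=0.36644, 1−cosθ=0.06956; R = I + sinθ·[k]× + (1−cosθ)·[k]×²:
    [+0.93045 +0.35494 -0.09098]
    [-0.35532 +0.93466 +0.01260]
    [+0.08951 +0.02061 +0.99577]
t = (0.0632, 0.0660, 0.6668) m
M0: Pc = R·M0+t = (+0.02032, +0.16210, +0.66167); u = 587.7·(+0.02032)/0.66167 + 306.7 = 324.7526, v = 863.3·(+0.16210)/0.66167 + 220.3 = 431.8020
M1: Pc = R·M1+t = (+0.15896, +0.10916, +0.67500); u = 587.7·(+0.15896)/0.67500 + 306.7 = 445.1019, v = 863.3·(+0.10916)/0.67500 + 220.3 = 359.9123
M2: Pc = R·M2+t = (+0.10608, -0.03010, +0.67193); u = 587.7·(+0.10608)/0.67193 + 306.7 = 399.4777, v = 863.3·(-0.03010)/0.67193 + 220.3 = 181.6232
M3: Pc = R·M3+t = (-0.03256, +0.02284, +0.65860); u = 587.7·(-0.03256)/0.65860 + 306.7 = 277.6434, v = 863.3·(+0.02284)/0.65860 + 220.3 = 250.2376

c0=(324.75, 431.80) c1=(445.10, 359.91) c2=(399.48, 181.62) c3=(277.64, 250.24)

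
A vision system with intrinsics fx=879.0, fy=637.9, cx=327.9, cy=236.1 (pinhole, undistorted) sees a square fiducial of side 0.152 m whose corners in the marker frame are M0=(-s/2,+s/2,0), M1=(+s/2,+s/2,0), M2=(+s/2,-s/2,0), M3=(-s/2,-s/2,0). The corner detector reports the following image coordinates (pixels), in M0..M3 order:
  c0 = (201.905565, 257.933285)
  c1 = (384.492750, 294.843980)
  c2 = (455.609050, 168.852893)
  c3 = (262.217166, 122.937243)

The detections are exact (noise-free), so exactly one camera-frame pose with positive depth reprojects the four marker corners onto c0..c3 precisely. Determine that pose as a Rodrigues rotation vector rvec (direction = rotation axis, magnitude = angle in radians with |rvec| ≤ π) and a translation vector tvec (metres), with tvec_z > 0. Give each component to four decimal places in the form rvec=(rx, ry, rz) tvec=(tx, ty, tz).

rvec=(0.3618, -0.1513, 0.3167) tvec=(-0.0007, -0.0232, 0.6689)

Intrinsics K: fx=879.0, fy=637.9, cx=327.9, cy=236.1
Marker side s = 0.152 m; corners in marker frame (Z=0):
  M0 = (-0.0760, +0.0760, 0)
  M1 = (+0.0760, +0.0760, 0)
  M2 = (+0.0760, -0.0760, 0)
  M3 = (-0.0760, -0.0760, 0)
Detected image corners:
  c0 = (201.905565, 257.933285) px
  c1 = (384.492750, 294.843980) px
  c2 = (455.609050, 168.852893) px
  c3 = (262.217166, 122.937243) px
Planar DLT: solve 8×8 A·h = b for H (H[2,2]=1):
  H  [+1333.49347 -275.58477 +326.99713]
  H  [+334.84490 +959.86086 +214.01112]
  H  [+0.30064 +0.48322 +1.00000]
B = K⁻¹H; ‖b₁‖=1.495076, ‖b₂‖=1.495076; λ = 2/(‖b₁‖+‖b₂‖) = 0.668862, sign → tz>0 ⇒ λ=+0.668862
r₁ = λ·B[:,0] = (+0.93969,+0.27667,+0.20109); r₂ = λ·B[:,1] = (-0.33027,+0.88683,+0.32321)
r₃ = r₁×r₂ = (-0.08891,-0.37013,+0.92472); SVD([r₁ r₂ r₃]) → R = UVᵀ:
  R  [+0.93969 -0.33027 -0.08891]
  R  [+0.27667 +0.88683 -0.37013]
  R  [+0.20109 +0.32321 +0.92472]
t = (-0.00069, -0.02316, +0.66886) m
tr R = 2.751233; θ = arccos((tr R − 1)/2) = 0.504086 rad = 28.882°
axis k = ((R−Rᵀ)₃₂, (R−Rᵀ)₁₃, (R−Rᵀ)₂₁) / (2 sinθ) = (+0.717724, -0.300196, +0.628294)
rvec = θ·k = (+0.361795, -0.151325, +0.316714)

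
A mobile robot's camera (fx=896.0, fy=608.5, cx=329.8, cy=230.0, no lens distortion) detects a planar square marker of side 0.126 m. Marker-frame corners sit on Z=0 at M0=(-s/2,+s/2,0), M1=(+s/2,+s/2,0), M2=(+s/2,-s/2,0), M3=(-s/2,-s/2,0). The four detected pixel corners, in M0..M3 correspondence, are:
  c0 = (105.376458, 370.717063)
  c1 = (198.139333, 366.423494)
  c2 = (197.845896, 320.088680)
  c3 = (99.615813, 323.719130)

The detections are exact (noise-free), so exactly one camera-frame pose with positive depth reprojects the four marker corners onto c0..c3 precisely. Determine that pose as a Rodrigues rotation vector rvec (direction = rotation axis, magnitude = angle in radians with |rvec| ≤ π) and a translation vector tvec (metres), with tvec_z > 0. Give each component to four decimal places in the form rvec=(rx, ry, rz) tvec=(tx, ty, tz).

rvec=(0.5798, -0.1861, 0.0259) tvec=(-0.2410, 0.2297, 1.2061)

Intrinsics K: fx=896.0, fy=608.5, cx=329.8, cy=230.0
Marker side s = 0.126 m; corners in marker frame (Z=0):
  M0 = (-0.0630, +0.0630, 0)
  M1 = (+0.0630, +0.0630, 0)
  M2 = (+0.0630, -0.0630, 0)
  M3 = (-0.0630, -0.0630, 0)
Detected image corners:
  c0 = (105.376458, 370.717063) px
  c1 = (198.139333, 366.423494) px
  c2 = (197.845896, 320.088680) px
  c3 = (99.615813, 323.719130) px
Planar DLT: solve 8×8 A·h = b for H (H[2,2]=1):
  H  [+779.97286 +91.36518 +150.74131]
  H  [+20.59311 +525.55584 +345.87914]
  H  [+0.15095 +0.44958 +1.00000]
B = K⁻¹H; ‖b₁‖=0.829132, ‖b₂‖=0.829131; λ = 2/(‖b₁‖+‖b₂‖) = 1.206081, sign → tz>0 ⇒ λ=+1.206081
r₁ = λ·B[:,0] = (+0.98289,-0.02800,+0.18205); r₂ = λ·B[:,1] = (-0.07660,+0.83673,+0.54223)
r₃ = r₁×r₂ = (-0.16751,-0.54690,+0.82027); SVD([r₁ r₂ r₃]) → R = UVᵀ:
  R  [+0.98289 -0.07660 -0.16751]
  R  [-0.02800 +0.83673 -0.54690]
  R  [+0.18205 +0.54223 +0.82027]
t = (-0.24103, +0.22968, +1.20608) m
tr R = 2.639886; θ = arccos((tr R − 1)/2) = 0.609485 rad = 34.921°
axis k = ((R−Rᵀ)₃₂, (R−Rᵀ)₁₃, (R−Rᵀ)₂₁) / (2 sinθ) = (+0.951302, -0.305324, +0.042455)
rvec = θ·k = (+0.579804, -0.186090, +0.025876)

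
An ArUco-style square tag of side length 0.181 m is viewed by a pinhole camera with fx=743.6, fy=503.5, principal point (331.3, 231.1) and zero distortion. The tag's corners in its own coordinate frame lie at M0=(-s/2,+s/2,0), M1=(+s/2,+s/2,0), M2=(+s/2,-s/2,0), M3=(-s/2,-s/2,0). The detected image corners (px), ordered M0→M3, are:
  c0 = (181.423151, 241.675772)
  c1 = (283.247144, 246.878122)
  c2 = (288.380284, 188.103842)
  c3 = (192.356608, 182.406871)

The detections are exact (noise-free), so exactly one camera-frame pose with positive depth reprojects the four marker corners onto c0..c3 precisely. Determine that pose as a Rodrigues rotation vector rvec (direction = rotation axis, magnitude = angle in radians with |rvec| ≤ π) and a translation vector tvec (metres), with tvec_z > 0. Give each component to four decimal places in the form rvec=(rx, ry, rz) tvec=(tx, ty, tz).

rvec=(-0.4477, -0.1197, 0.0542) tvec=(-0.1739, -0.0466, 1.3682)

Intrinsics K: fx=743.6, fy=503.5, cx=331.3, cy=231.1
Marker side s = 0.181 m; corners in marker frame (Z=0):
  M0 = (-0.0905, +0.0905, 0)
  M1 = (+0.0905, +0.0905, 0)
  M2 = (+0.0905, -0.0905, 0)
  M3 = (-0.0905, -0.0905, 0)
Detected image corners:
  c0 = (181.423151, 241.675772) px
  c1 = (283.247144, 246.878122) px
  c2 = (288.380284, 188.103842) px
  c3 = (192.356608, 182.406871) px
Planar DLT: solve 8×8 A·h = b for H (H[2,2]=1):
  H  [+563.95828 -119.38646 +236.80593]
  H  [+46.39370 +257.82348 +213.93604]
  H  [+0.07564 -0.31780 +1.00000]
B = K⁻¹H; ‖b₁‖=0.730910, ‖b₂‖=0.730910; λ = 2/(‖b₁‖+‖b₂‖) = 1.368157, sign → tz>0 ⇒ λ=+1.368157
r₁ = λ·B[:,0] = (+0.99152,+0.07856,+0.10349); r₂ = λ·B[:,1] = (-0.02594,+0.90015,-0.43480)
r₃ = r₁×r₂ = (-0.12732,+0.42843,+0.89456); SVD([r₁ r₂ r₃]) → R = UVᵀ:
  R  [+0.99152 -0.02594 -0.12732]
  R  [+0.07856 +0.90015 +0.42843]
  R  [+0.10349 -0.43480 +0.89456]
t = (-0.17386, -0.04664, +1.36816) m
tr R = 2.786232; θ = arccos((tr R − 1)/2) = 0.466571 rad = 26.733°
axis k = ((R−Rᵀ)₃₂, (R−Rᵀ)₁₃, (R−Rᵀ)₂₁) / (2 sinθ) = (-0.959524, -0.256557, +0.116159)
rvec = θ·k = (-0.447686, -0.119702, +0.054197)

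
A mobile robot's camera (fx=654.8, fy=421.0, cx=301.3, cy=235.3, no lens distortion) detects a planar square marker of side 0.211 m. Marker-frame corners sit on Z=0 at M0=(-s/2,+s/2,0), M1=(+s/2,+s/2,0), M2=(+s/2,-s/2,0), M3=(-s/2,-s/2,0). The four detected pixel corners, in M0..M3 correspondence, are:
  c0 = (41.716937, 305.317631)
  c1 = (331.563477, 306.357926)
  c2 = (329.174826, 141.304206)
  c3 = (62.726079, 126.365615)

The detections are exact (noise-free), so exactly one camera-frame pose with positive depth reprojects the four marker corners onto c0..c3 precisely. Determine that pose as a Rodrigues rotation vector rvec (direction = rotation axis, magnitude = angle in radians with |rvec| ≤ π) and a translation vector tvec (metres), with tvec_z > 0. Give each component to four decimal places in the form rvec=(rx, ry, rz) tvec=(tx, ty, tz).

rvec=(-0.1947, -0.2066, 0.0198) tvec=(-0.0800, -0.0225, 0.5038)

Intrinsics K: fx=654.8, fy=421.0, cx=301.3, cy=235.3
Marker side s = 0.211 m; corners in marker frame (Z=0):
  M0 = (-0.1055, +0.1055, 0)
  M1 = (+0.1055, +0.1055, 0)
  M2 = (+0.1055, -0.1055, 0)
  M3 = (-0.1055, -0.1055, 0)
Detected image corners:
  c0 = (41.716937, 305.317631) px
  c1 = (331.563477, 306.357926) px
  c2 = (329.174826, 141.304206) px
  c3 = (62.726079, 126.365615) px
Planar DLT: solve 8×8 A·h = b for H (H[2,2]=1):
  H  [+1392.66173 -115.47732 +197.36586]
  H  [+127.32380 +729.09344 +216.50979]
  H  [+0.40085 -0.38526 +1.00000]
B = K⁻¹H; ‖b₁‖=1.984883, ‖b₂‖=1.984883; λ = 2/(‖b₁‖+‖b₂‖) = 0.503808, sign → tz>0 ⇒ λ=+0.503808
r₁ = λ·B[:,0] = (+0.97860,+0.03950,+0.20195); r₂ = λ·B[:,1] = (+0.00046,+0.98098,-0.19410)
r₃ = r₁×r₂ = (-0.20578,+0.19003,+0.95997); SVD([r₁ r₂ r₃]) → R = UVᵀ:
  R  [+0.97860 +0.00046 -0.20578]
  R  [+0.03950 +0.98098 +0.19003]
  R  [+0.20195 -0.19410 +0.95997]
t = (-0.07997, -0.02249, +0.50381) m
tr R = 2.919552; θ = arccos((tr R − 1)/2) = 0.284592 rad = 16.306°
axis k = ((R−Rᵀ)₃₂, (R−Rᵀ)₁₃, (R−Rᵀ)₂₁) / (2 sinθ) = (-0.684074, -0.726093, +0.069515)
rvec = θ·k = (-0.194682, -0.206640, +0.019783)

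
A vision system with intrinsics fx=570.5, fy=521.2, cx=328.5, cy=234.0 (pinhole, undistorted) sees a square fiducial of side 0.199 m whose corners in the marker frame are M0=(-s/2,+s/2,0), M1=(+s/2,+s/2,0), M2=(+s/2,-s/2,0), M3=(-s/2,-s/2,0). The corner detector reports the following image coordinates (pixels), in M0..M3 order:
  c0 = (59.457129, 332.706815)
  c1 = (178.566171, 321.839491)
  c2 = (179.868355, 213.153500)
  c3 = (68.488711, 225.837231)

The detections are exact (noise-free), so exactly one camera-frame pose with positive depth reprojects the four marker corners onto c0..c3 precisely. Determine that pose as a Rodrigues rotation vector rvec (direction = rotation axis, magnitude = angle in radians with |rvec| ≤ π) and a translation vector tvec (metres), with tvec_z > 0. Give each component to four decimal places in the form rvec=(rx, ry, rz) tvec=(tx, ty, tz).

rvec=(-0.3200, 0.1319, -0.0959) tvec=(-0.3392, 0.0673, 0.9325)

Intrinsics K: fx=570.5, fy=521.2, cx=328.5, cy=234.0
Marker side s = 0.199 m; corners in marker frame (Z=0):
  M0 = (-0.0995, +0.0995, 0)
  M1 = (+0.0995, +0.0995, 0)
  M2 = (+0.0995, -0.0995, 0)
  M3 = (-0.0995, -0.0995, 0)
Detected image corners:
  c0 = (59.457129, 332.706815) px
  c1 = (178.566171, 321.839491) px
  c2 = (179.868355, 213.153500) px
  c3 = (68.488711, 225.837231) px
Planar DLT: solve 8×8 A·h = b for H (H[2,2]=1):
  H  [+563.60732 -67.84751 +120.98302]
  H  [-92.71235 +447.90512 +271.61929]
  H  [-0.12211 -0.34251 +1.00000]
B = K⁻¹H; ‖b₁‖=1.072338, ‖b₂‖=1.072338; λ = 2/(‖b₁‖+‖b₂‖) = 0.932542, sign → tz>0 ⇒ λ=+0.932542
r₁ = λ·B[:,0] = (+0.98685,-0.11476,-0.11387); r₂ = λ·B[:,1] = (+0.07301,+0.94480,-0.31940)
r₃ = r₁×r₂ = (+0.14424,+0.30689,+0.94075); SVD([r₁ r₂ r₃]) → R = UVᵀ:
  R  [+0.98685 +0.07301 +0.14424]
  R  [-0.11476 +0.94480 +0.30689]
  R  [-0.11387 -0.31940 +0.94075]
t = (-0.33921, +0.06731, +0.93254) m
tr R = 2.872399; θ = arccos((tr R − 1)/2) = 0.359140 rad = 20.577°
axis k = ((R−Rᵀ)₃₂, (R−Rᵀ)₁₃, (R−Rᵀ)₂₁) / (2 sinθ) = (-0.890962, +0.367196, -0.267121)
rvec = θ·k = (-0.319980, +0.131875, -0.095934)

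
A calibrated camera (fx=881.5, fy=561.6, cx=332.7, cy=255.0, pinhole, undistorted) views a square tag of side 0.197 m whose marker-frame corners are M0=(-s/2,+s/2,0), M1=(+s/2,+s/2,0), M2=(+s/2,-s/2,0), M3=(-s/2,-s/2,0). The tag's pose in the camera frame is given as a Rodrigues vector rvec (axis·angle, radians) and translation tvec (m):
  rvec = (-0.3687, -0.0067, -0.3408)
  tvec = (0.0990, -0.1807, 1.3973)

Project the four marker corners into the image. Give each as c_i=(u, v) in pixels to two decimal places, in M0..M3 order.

Intrinsics K: fx=881.5, fy=561.6, cx=332.7, cy=255.0
Marker side s = 0.197 m; corners in marker frame (Z=0):
  M0 = (-0.0985, +0.0985, 0)
  M1 = (+0.0985, +0.0985, 0)
  M2 = (+0.0985, -0.0985, 0)
  M3 = (-0.0985, -0.0985, 0)
rvec = (-0.3687, -0.0067, -0.3408), |rvec| = θ = 0.50212 rad = 28.770°
Rodrigues: sinθ=0.48129, 1−cosθ=0.12344; R = I + sinθ·[k]× + (1−cosθ)·[k]×²:
    [+0.94312 +0.32787 +0.05510]
    [-0.32545 +0.87658 +0.35452]
    [+0.06794 -0.35228 +0.93342]
t = (0.0990, -0.1807, 1.3973) m
M0: Pc = R·M0+t = (+0.03840, -0.06230, +1.35591); u = 881.5·(+0.03840)/1.35591 + 332.7 = 357.6633, v = 561.6·(-0.06230)/1.35591 + 255.0 = 229.1962
M1: Pc = R·M1+t = (+0.22419, -0.12641, +1.36929); u = 881.5·(+0.22419)/1.36929 + 332.7 = 477.0265, v = 561.6·(-0.12641)/1.36929 + 255.0 = 203.1530
M2: Pc = R·M2+t = (+0.15960, -0.29910, +1.43869); u = 881.5·(+0.15960)/1.43869 + 332.7 = 430.4896, v = 561.6·(-0.29910)/1.43869 + 255.0 = 138.2448
M3: Pc = R·M3+t = (-0.02619, -0.23499, +1.42531); u = 881.5·(-0.02619)/1.42531 + 332.7 = 316.5013, v = 561.6·(-0.23499)/1.42531 + 255.0 = 162.4105

c0=(357.66, 229.20) c1=(477.03, 203.15) c2=(430.49, 138.24) c3=(316.50, 162.41)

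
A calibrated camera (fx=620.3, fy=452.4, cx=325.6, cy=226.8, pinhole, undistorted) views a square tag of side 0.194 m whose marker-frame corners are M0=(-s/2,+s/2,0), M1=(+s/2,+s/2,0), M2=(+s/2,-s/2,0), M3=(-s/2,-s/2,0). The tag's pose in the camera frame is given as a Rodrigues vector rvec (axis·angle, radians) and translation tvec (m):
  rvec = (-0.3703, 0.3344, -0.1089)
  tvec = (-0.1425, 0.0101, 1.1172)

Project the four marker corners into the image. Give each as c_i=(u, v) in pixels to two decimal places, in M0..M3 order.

Intrinsics K: fx=620.3, fy=452.4, cx=325.6, cy=226.8
Marker side s = 0.194 m; corners in marker frame (Z=0):
  M0 = (-0.0970, +0.0970, 0)
  M1 = (+0.0970, +0.0970, 0)
  M2 = (+0.0970, -0.0970, 0)
  M3 = (-0.0970, -0.0970, 0)
rvec = (-0.3703, 0.3344, -0.1089), |rvec| = θ = 0.51069 rad = 29.260°
Rodrigues: sinθ=0.48878, 1−cosθ=0.12759; R = I + sinθ·[k]× + (1−cosθ)·[k]×²:
    [+0.93949 +0.04365 +0.33978]
    [-0.16481 +0.92711 +0.33660]
    [-0.30032 -0.37223 +0.87821]
t = (-0.1425, 0.0101, 1.1172) m
M0: Pc = R·M0+t = (-0.22940, +0.11602, +1.11023); u = 620.3·(-0.22940)/1.11023 + 325.6 = 197.4325, v = 452.4·(+0.11602)/1.11023 + 226.8 = 274.0749
M1: Pc = R·M1+t = (-0.04714, +0.08404, +1.05196); u = 620.3·(-0.04714)/1.05196 + 325.6 = 297.8061, v = 452.4·(+0.08404)/1.05196 + 226.8 = 262.9433
M2: Pc = R·M2+t = (-0.05560, -0.09582, +1.12417); u = 620.3·(-0.05560)/1.12417 + 325.6 = 294.9191, v = 452.4·(-0.09582)/1.12417 + 226.8 = 188.2407
M3: Pc = R·M3+t = (-0.23786, -0.06384, +1.18244); u = 620.3·(-0.23786)/1.18244 + 325.6 = 200.8177, v = 452.4·(-0.06384)/1.18244 + 226.8 = 202.3734

c0=(197.43, 274.07) c1=(297.81, 262.94) c2=(294.92, 188.24) c3=(200.82, 202.37)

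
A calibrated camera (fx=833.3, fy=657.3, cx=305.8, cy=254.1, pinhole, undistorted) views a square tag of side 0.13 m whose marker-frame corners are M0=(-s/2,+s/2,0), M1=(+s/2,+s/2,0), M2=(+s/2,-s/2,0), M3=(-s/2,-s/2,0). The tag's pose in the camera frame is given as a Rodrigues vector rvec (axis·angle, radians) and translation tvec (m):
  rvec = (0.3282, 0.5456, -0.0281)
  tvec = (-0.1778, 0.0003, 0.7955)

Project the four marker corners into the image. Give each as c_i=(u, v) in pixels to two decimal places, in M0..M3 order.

c0=(83.71, 299.02) c1=(183.35, 309.45) c2=(160.49, 203.32) c3=(57.96, 201.15)

Intrinsics K: fx=833.3, fy=657.3, cx=305.8, cy=254.1
Marker side s = 0.13 m; corners in marker frame (Z=0):
  M0 = (-0.0650, +0.0650, 0)
  M1 = (+0.0650, +0.0650, 0)
  M2 = (+0.0650, -0.0650, 0)
  M3 = (-0.0650, -0.0650, 0)
rvec = (0.3282, 0.5456, -0.0281), |rvec| = θ = 0.63733 rad = 36.516°
Rodrigues: sinθ=0.59505, 1−cosθ=0.19631; R = I + sinθ·[k]× + (1−cosθ)·[k]×²:
    [+0.85575 +0.11278 +0.50495]
    [+0.06031 +0.94756 -0.31384]
    [-0.51386 +0.29902 +0.80407]
t = (-0.1778, 0.0003, 0.7955) m
M0: Pc = R·M0+t = (-0.22609, +0.05797, +0.84834); u = 833.3·(-0.22609)/0.84834 + 305.8 = 83.7146, v = 657.3·(+0.05797)/0.84834 + 254.1 = 299.0168
M1: Pc = R·M1+t = (-0.11485, +0.06581, +0.78154); u = 833.3·(-0.11485)/0.78154 + 305.8 = 183.3475, v = 657.3·(+0.06581)/0.78154 + 254.1 = 309.4498
M2: Pc = R·M2+t = (-0.12951, -0.05737, +0.74266); u = 833.3·(-0.12951)/0.74266 + 305.8 = 160.4875, v = 657.3·(-0.05737)/0.74266 + 254.1 = 203.3230
M3: Pc = R·M3+t = (-0.24075, -0.06521, +0.80946); u = 833.3·(-0.24075)/0.80946 + 305.8 = 57.9566, v = 657.3·(-0.06521)/0.80946 + 254.1 = 201.1472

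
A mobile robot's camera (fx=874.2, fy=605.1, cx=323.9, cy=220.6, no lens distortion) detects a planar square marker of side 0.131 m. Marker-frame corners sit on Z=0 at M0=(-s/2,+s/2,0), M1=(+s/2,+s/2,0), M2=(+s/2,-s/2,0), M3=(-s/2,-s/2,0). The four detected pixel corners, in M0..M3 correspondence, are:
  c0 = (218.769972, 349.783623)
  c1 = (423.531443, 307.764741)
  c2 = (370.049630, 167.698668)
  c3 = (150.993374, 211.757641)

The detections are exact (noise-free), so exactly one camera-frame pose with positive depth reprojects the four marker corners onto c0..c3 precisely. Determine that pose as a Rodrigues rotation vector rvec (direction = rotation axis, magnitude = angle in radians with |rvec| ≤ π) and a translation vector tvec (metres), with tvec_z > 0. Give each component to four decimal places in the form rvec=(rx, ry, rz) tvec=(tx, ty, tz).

rvec=(0.2592, -0.0599, -0.2797) tvec=(-0.0189, 0.0351, 0.5196)

Intrinsics K: fx=874.2, fy=605.1, cx=323.9, cy=220.6
Marker side s = 0.131 m; corners in marker frame (Z=0):
  M0 = (-0.0655, +0.0655, 0)
  M1 = (+0.0655, +0.0655, 0)
  M2 = (+0.0655, -0.0655, 0)
  M3 = (-0.0655, -0.0655, 0)
Detected image corners:
  c0 = (218.769972, 349.783623) px
  c1 = (423.531443, 307.764741) px
  c2 = (370.049630, 167.698668) px
  c3 = (150.993374, 211.757641) px
Planar DLT: solve 8×8 A·h = b for H (H[2,2]=1):
  H  [+1628.49040 +608.80363 +292.13597]
  H  [-316.99895 +1191.71214 +261.47800]
  H  [+0.04353 +0.50249 +1.00000]
B = K⁻¹H; ‖b₁‖=1.924460, ‖b₂‖=1.924460; λ = 2/(‖b₁‖+‖b₂‖) = 0.519626, sign → tz>0 ⇒ λ=+0.519626
r₁ = λ·B[:,0] = (+0.95960,-0.28047,+0.02262); r₂ = λ·B[:,1] = (+0.26513,+0.92819,+0.26110)
r₃ = r₁×r₂ = (-0.09423,-0.24456,+0.96505); SVD([r₁ r₂ r₃]) → R = UVᵀ:
  R  [+0.95960 +0.26513 -0.09423]
  R  [-0.28047 +0.92819 -0.24456]
  R  [+0.02262 +0.26110 +0.96505]
t = (-0.01888, +0.03510, +0.51963) m
tr R = 2.852828; θ = arccos((tr R − 1)/2) = 0.386022 rad = 22.117°
axis k = ((R−Rᵀ)₃₂, (R−Rᵀ)₁₃, (R−Rᵀ)₂₁) / (2 sinθ) = (+0.671519, -0.155176, -0.724557)
rvec = θ·k = (+0.259221, -0.059901, -0.279695)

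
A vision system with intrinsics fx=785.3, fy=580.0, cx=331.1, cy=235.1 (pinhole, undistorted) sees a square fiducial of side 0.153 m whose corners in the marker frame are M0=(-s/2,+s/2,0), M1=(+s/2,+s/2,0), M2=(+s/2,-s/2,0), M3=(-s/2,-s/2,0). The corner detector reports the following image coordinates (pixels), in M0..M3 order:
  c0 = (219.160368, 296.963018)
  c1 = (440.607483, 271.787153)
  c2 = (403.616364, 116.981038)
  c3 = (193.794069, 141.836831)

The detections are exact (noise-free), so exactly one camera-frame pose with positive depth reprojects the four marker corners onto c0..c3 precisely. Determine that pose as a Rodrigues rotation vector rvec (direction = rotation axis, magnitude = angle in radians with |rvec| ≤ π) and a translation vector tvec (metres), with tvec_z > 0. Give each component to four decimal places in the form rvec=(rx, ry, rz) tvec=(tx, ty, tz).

Intrinsics K: fx=785.3, fy=580.0, cx=331.1, cy=235.1
Marker side s = 0.153 m; corners in marker frame (Z=0):
  M0 = (-0.0765, +0.0765, 0)
  M1 = (+0.0765, +0.0765, 0)
  M2 = (+0.0765, -0.0765, 0)
  M3 = (-0.0765, -0.0765, 0)
Detected image corners:
  c0 = (219.160368, 296.963018) px
  c1 = (440.607483, 271.787153) px
  c2 = (403.616364, 116.981038) px
  c3 = (193.794069, 141.836831) px
Planar DLT: solve 8×8 A·h = b for H (H[2,2]=1):
  H  [+1395.04792 +94.84343 +313.53203]
  H  [-172.24466 +941.22343 +204.88035]
  H  [-0.04239 -0.34622 +1.00000]
B = K⁻¹H; ‖b₁‖=1.816503, ‖b₂‖=1.816503; λ = 2/(‖b₁‖+‖b₂‖) = 0.550508, sign → tz>0 ⇒ λ=+0.550508
r₁ = λ·B[:,0] = (+0.98779,-0.15403,-0.02334); r₂ = λ·B[:,1] = (+0.14685,+0.97062,-0.19060)
r₃ = r₁×r₂ = (+0.05201,+0.18484,+0.98139); SVD([r₁ r₂ r₃]) → R = UVᵀ:
  R  [+0.98779 +0.14685 +0.05201]
  R  [-0.15403 +0.97062 +0.18484]
  R  [-0.02334 -0.19060 +0.98139]
t = (-0.01232, -0.02868, +0.55051) m
tr R = 2.939804; θ = arccos((tr R − 1)/2) = 0.245968 rad = 14.093°
axis k = ((R−Rᵀ)₃₂, (R−Rᵀ)₁₃, (R−Rᵀ)₂₁) / (2 sinθ) = (-0.770945, +0.154714, -0.617825)
rvec = θ·k = (-0.189628, +0.038055, -0.151965)

rvec=(-0.1896, 0.0381, -0.1520) tvec=(-0.0123, -0.0287, 0.5505)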